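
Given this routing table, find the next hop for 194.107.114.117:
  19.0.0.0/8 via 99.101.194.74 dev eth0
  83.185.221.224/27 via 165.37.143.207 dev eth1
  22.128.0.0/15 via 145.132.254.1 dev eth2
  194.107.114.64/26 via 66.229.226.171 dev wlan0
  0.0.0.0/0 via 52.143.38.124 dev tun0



Longest prefix match for 194.107.114.117:
  /8 19.0.0.0: no
  /27 83.185.221.224: no
  /15 22.128.0.0: no
  /26 194.107.114.64: MATCH
  /0 0.0.0.0: MATCH
Selected: next-hop 66.229.226.171 via wlan0 (matched /26)


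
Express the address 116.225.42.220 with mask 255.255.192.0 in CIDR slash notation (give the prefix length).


Binary: 11111111.11111111.11000000.00000000
Count leading 1s
Prefix: /18


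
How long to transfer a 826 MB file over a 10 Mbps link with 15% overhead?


Effective throughput = 10 * (1 - 15/100) = 8.5 Mbps
File size in Mb = 826 * 8 = 6608 Mb
Time = 6608 / 8.5
Time = 777.4118 seconds


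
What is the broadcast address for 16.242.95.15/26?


Network: 16.242.95.0/26
Host bits = 6
Set all host bits to 1:
Broadcast: 16.242.95.63


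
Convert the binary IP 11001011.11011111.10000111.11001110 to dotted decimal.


11001011 = 203
11011111 = 223
10000111 = 135
11001110 = 206
IP: 203.223.135.206


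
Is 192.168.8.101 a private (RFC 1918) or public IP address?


RFC 1918 private ranges:
  10.0.0.0/8 (10.0.0.0 - 10.255.255.255)
  172.16.0.0/12 (172.16.0.0 - 172.31.255.255)
  192.168.0.0/16 (192.168.0.0 - 192.168.255.255)
Private (in 192.168.0.0/16)


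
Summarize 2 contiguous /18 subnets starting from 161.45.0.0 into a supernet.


Original prefix: /18
Number of subnets: 2 = 2^1
New prefix = 18 - 1 = 17
Supernet: 161.45.0.0/17


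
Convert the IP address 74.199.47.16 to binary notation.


74 = 01001010
199 = 11000111
47 = 00101111
16 = 00010000
Binary: 01001010.11000111.00101111.00010000


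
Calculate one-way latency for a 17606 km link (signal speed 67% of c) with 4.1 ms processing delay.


Speed = 0.67 * 3e5 km/s = 201000 km/s
Propagation delay = 17606 / 201000 = 0.0876 s = 87.592 ms
Processing delay = 4.1 ms
Total one-way latency = 91.692 ms


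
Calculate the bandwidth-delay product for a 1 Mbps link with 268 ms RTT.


BDP = bandwidth * RTT
= 1 Mbps * 268 ms
= 1 * 1e6 * 268 / 1000 bits
= 268000 bits
= 33500 bytes
= 32.7148 KB
BDP = 268000 bits (33500 bytes)


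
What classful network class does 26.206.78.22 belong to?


First octet: 26
Binary: 00011010
0xxxxxxx -> Class A (1-126)
Class A, default mask 255.0.0.0 (/8)


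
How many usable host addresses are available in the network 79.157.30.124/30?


Host bits = 32 - 30 = 2
Total addresses = 2^2 = 4
Usable = total - 2 (network and broadcast)
Usable hosts: 2


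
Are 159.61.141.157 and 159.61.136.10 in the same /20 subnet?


Mask: 255.255.240.0
159.61.141.157 AND mask = 159.61.128.0
159.61.136.10 AND mask = 159.61.128.0
Yes, same subnet (159.61.128.0)


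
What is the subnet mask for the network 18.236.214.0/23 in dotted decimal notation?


/23 means 23 network bits, 9 host bits
Binary: 11111111111111111111111000000000
Mask: 255.255.254.0


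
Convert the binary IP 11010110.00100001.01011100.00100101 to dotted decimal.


11010110 = 214
00100001 = 33
01011100 = 92
00100101 = 37
IP: 214.33.92.37


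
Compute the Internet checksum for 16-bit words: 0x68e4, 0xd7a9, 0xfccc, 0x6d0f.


Sum all words (with carry folding):
+ 0x68e4 = 0x68e4
+ 0xd7a9 = 0x408e
+ 0xfccc = 0x3d5b
+ 0x6d0f = 0xaa6a
One's complement: ~0xaa6a
Checksum = 0x5595


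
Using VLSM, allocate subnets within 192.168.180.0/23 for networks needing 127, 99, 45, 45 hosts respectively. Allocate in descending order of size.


127 hosts -> /24 (254 usable): 192.168.180.0/24
99 hosts -> /25 (126 usable): 192.168.181.0/25
45 hosts -> /26 (62 usable): 192.168.181.128/26
45 hosts -> /26 (62 usable): 192.168.181.192/26
Allocation: 192.168.180.0/24 (127 hosts, 254 usable); 192.168.181.0/25 (99 hosts, 126 usable); 192.168.181.128/26 (45 hosts, 62 usable); 192.168.181.192/26 (45 hosts, 62 usable)


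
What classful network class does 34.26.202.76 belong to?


First octet: 34
Binary: 00100010
0xxxxxxx -> Class A (1-126)
Class A, default mask 255.0.0.0 (/8)


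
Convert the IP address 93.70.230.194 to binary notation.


93 = 01011101
70 = 01000110
230 = 11100110
194 = 11000010
Binary: 01011101.01000110.11100110.11000010


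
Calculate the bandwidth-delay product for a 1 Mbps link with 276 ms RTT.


BDP = bandwidth * RTT
= 1 Mbps * 276 ms
= 1 * 1e6 * 276 / 1000 bits
= 276000 bits
= 34500 bytes
= 33.6914 KB
BDP = 276000 bits (34500 bytes)


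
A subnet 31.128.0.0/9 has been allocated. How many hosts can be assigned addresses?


Host bits = 32 - 9 = 23
Total addresses = 2^23 = 8388608
Usable = total - 2 (network and broadcast)
Usable hosts: 8388606


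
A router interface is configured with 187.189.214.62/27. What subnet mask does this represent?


/27 means 27 network bits, 5 host bits
Binary: 11111111111111111111111111100000
Mask: 255.255.255.224


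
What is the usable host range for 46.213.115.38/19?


Network: 46.213.96.0
Broadcast: 46.213.127.255
First usable = network + 1
Last usable = broadcast - 1
Range: 46.213.96.1 to 46.213.127.254


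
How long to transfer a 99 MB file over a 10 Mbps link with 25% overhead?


Effective throughput = 10 * (1 - 25/100) = 7.5 Mbps
File size in Mb = 99 * 8 = 792 Mb
Time = 792 / 7.5
Time = 105.6 seconds


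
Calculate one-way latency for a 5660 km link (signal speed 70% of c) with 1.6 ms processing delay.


Speed = 0.7 * 3e5 km/s = 210000 km/s
Propagation delay = 5660 / 210000 = 0.027 s = 26.9524 ms
Processing delay = 1.6 ms
Total one-way latency = 28.5524 ms


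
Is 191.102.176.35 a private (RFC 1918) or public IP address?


RFC 1918 private ranges:
  10.0.0.0/8 (10.0.0.0 - 10.255.255.255)
  172.16.0.0/12 (172.16.0.0 - 172.31.255.255)
  192.168.0.0/16 (192.168.0.0 - 192.168.255.255)
Public (not in any RFC 1918 range)


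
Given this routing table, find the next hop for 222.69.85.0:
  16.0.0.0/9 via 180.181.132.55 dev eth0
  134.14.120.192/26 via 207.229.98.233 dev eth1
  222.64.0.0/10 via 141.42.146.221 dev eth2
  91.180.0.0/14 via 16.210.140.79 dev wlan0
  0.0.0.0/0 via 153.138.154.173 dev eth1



Longest prefix match for 222.69.85.0:
  /9 16.0.0.0: no
  /26 134.14.120.192: no
  /10 222.64.0.0: MATCH
  /14 91.180.0.0: no
  /0 0.0.0.0: MATCH
Selected: next-hop 141.42.146.221 via eth2 (matched /10)


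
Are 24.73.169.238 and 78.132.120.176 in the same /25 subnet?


Mask: 255.255.255.128
24.73.169.238 AND mask = 24.73.169.128
78.132.120.176 AND mask = 78.132.120.128
No, different subnets (24.73.169.128 vs 78.132.120.128)


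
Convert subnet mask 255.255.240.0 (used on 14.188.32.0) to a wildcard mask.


Subnet mask: 255.255.240.0
Wildcard = 255.255.255.255 - subnet mask
255 - 255 = 0
255 - 255 = 0
255 - 240 = 15
255 - 0 = 255
Wildcard: 0.0.15.255


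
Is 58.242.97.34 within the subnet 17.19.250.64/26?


Subnet network: 17.19.250.64
Test IP AND mask: 58.242.97.0
No, 58.242.97.34 is not in 17.19.250.64/26


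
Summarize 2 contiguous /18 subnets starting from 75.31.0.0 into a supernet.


Original prefix: /18
Number of subnets: 2 = 2^1
New prefix = 18 - 1 = 17
Supernet: 75.31.0.0/17


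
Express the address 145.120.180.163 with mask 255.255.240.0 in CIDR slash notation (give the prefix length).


Binary: 11111111.11111111.11110000.00000000
Count leading 1s
Prefix: /20


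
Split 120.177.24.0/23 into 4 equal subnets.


New prefix = 23 + 2 = 25
Each subnet has 128 addresses
  120.177.24.0/25
  120.177.24.128/25
  120.177.25.0/25
  120.177.25.128/25
Subnets: 120.177.24.0/25, 120.177.24.128/25, 120.177.25.0/25, 120.177.25.128/25


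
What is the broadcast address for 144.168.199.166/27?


Network: 144.168.199.160/27
Host bits = 5
Set all host bits to 1:
Broadcast: 144.168.199.191


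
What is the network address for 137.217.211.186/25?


IP:   10001001.11011001.11010011.10111010
Mask: 11111111.11111111.11111111.10000000
AND operation:
Net:  10001001.11011001.11010011.10000000
Network: 137.217.211.128/25


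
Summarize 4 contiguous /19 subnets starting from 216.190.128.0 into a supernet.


Original prefix: /19
Number of subnets: 4 = 2^2
New prefix = 19 - 2 = 17
Supernet: 216.190.128.0/17


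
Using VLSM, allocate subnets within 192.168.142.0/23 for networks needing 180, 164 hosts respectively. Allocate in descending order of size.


180 hosts -> /24 (254 usable): 192.168.142.0/24
164 hosts -> /24 (254 usable): 192.168.143.0/24
Allocation: 192.168.142.0/24 (180 hosts, 254 usable); 192.168.143.0/24 (164 hosts, 254 usable)


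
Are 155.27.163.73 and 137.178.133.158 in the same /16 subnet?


Mask: 255.255.0.0
155.27.163.73 AND mask = 155.27.0.0
137.178.133.158 AND mask = 137.178.0.0
No, different subnets (155.27.0.0 vs 137.178.0.0)


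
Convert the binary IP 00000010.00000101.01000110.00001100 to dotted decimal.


00000010 = 2
00000101 = 5
01000110 = 70
00001100 = 12
IP: 2.5.70.12


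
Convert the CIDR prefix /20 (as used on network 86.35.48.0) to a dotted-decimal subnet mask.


/20 means 20 network bits, 12 host bits
Binary: 11111111111111111111000000000000
Mask: 255.255.240.0


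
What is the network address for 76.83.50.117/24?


IP:   01001100.01010011.00110010.01110101
Mask: 11111111.11111111.11111111.00000000
AND operation:
Net:  01001100.01010011.00110010.00000000
Network: 76.83.50.0/24


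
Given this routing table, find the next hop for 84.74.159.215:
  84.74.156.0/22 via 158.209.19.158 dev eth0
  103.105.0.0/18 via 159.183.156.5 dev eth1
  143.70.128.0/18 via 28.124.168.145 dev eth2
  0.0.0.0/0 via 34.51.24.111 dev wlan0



Longest prefix match for 84.74.159.215:
  /22 84.74.156.0: MATCH
  /18 103.105.0.0: no
  /18 143.70.128.0: no
  /0 0.0.0.0: MATCH
Selected: next-hop 158.209.19.158 via eth0 (matched /22)


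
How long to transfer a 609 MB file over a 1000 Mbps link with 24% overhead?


Effective throughput = 1000 * (1 - 24/100) = 760 Mbps
File size in Mb = 609 * 8 = 4872 Mb
Time = 4872 / 760
Time = 6.4105 seconds


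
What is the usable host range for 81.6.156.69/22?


Network: 81.6.156.0
Broadcast: 81.6.159.255
First usable = network + 1
Last usable = broadcast - 1
Range: 81.6.156.1 to 81.6.159.254


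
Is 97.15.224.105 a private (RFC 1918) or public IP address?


RFC 1918 private ranges:
  10.0.0.0/8 (10.0.0.0 - 10.255.255.255)
  172.16.0.0/12 (172.16.0.0 - 172.31.255.255)
  192.168.0.0/16 (192.168.0.0 - 192.168.255.255)
Public (not in any RFC 1918 range)


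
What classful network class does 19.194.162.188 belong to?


First octet: 19
Binary: 00010011
0xxxxxxx -> Class A (1-126)
Class A, default mask 255.0.0.0 (/8)


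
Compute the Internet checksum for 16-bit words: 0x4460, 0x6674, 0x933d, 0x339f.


Sum all words (with carry folding):
+ 0x4460 = 0x4460
+ 0x6674 = 0xaad4
+ 0x933d = 0x3e12
+ 0x339f = 0x71b1
One's complement: ~0x71b1
Checksum = 0x8e4e


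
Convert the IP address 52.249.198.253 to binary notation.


52 = 00110100
249 = 11111001
198 = 11000110
253 = 11111101
Binary: 00110100.11111001.11000110.11111101


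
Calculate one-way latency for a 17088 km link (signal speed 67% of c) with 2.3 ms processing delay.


Speed = 0.67 * 3e5 km/s = 201000 km/s
Propagation delay = 17088 / 201000 = 0.085 s = 85.0149 ms
Processing delay = 2.3 ms
Total one-way latency = 87.3149 ms


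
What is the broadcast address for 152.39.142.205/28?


Network: 152.39.142.192/28
Host bits = 4
Set all host bits to 1:
Broadcast: 152.39.142.207


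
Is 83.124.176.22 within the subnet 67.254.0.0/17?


Subnet network: 67.254.0.0
Test IP AND mask: 83.124.128.0
No, 83.124.176.22 is not in 67.254.0.0/17


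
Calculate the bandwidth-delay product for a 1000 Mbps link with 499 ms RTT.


BDP = bandwidth * RTT
= 1000 Mbps * 499 ms
= 1000 * 1e6 * 499 / 1000 bits
= 499000000 bits
= 62375000 bytes
= 60913.0859 KB
BDP = 499000000 bits (62375000 bytes)


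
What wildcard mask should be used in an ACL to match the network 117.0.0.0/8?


Subnet mask: 255.0.0.0
Wildcard = 255.255.255.255 - subnet mask
255 - 255 = 0
255 - 0 = 255
255 - 0 = 255
255 - 0 = 255
Wildcard: 0.255.255.255


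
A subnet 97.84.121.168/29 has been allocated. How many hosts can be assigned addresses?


Host bits = 32 - 29 = 3
Total addresses = 2^3 = 8
Usable = total - 2 (network and broadcast)
Usable hosts: 6


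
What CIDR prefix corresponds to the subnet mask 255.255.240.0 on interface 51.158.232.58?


Binary: 11111111.11111111.11110000.00000000
Count leading 1s
Prefix: /20


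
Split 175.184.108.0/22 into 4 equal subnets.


New prefix = 22 + 2 = 24
Each subnet has 256 addresses
  175.184.108.0/24
  175.184.109.0/24
  175.184.110.0/24
  175.184.111.0/24
Subnets: 175.184.108.0/24, 175.184.109.0/24, 175.184.110.0/24, 175.184.111.0/24


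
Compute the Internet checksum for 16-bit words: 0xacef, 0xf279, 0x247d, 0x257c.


Sum all words (with carry folding):
+ 0xacef = 0xacef
+ 0xf279 = 0x9f69
+ 0x247d = 0xc3e6
+ 0x257c = 0xe962
One's complement: ~0xe962
Checksum = 0x169d


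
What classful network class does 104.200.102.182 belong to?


First octet: 104
Binary: 01101000
0xxxxxxx -> Class A (1-126)
Class A, default mask 255.0.0.0 (/8)


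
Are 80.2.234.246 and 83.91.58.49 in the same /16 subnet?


Mask: 255.255.0.0
80.2.234.246 AND mask = 80.2.0.0
83.91.58.49 AND mask = 83.91.0.0
No, different subnets (80.2.0.0 vs 83.91.0.0)


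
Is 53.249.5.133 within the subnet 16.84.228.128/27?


Subnet network: 16.84.228.128
Test IP AND mask: 53.249.5.128
No, 53.249.5.133 is not in 16.84.228.128/27


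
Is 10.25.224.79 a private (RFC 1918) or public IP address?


RFC 1918 private ranges:
  10.0.0.0/8 (10.0.0.0 - 10.255.255.255)
  172.16.0.0/12 (172.16.0.0 - 172.31.255.255)
  192.168.0.0/16 (192.168.0.0 - 192.168.255.255)
Private (in 10.0.0.0/8)


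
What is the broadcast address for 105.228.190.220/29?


Network: 105.228.190.216/29
Host bits = 3
Set all host bits to 1:
Broadcast: 105.228.190.223


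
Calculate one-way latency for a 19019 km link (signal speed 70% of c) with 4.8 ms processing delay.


Speed = 0.7 * 3e5 km/s = 210000 km/s
Propagation delay = 19019 / 210000 = 0.0906 s = 90.5667 ms
Processing delay = 4.8 ms
Total one-way latency = 95.3667 ms


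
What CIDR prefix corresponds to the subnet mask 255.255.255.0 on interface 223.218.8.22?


Binary: 11111111.11111111.11111111.00000000
Count leading 1s
Prefix: /24


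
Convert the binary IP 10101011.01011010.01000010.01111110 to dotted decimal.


10101011 = 171
01011010 = 90
01000010 = 66
01111110 = 126
IP: 171.90.66.126


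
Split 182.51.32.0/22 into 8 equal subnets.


New prefix = 22 + 3 = 25
Each subnet has 128 addresses
  182.51.32.0/25
  182.51.32.128/25
  182.51.33.0/25
  182.51.33.128/25
  182.51.34.0/25
  182.51.34.128/25
  182.51.35.0/25
  182.51.35.128/25
Subnets: 182.51.32.0/25, 182.51.32.128/25, 182.51.33.0/25, 182.51.33.128/25, 182.51.34.0/25, 182.51.34.128/25, 182.51.35.0/25, 182.51.35.128/25


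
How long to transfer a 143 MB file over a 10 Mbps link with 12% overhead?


Effective throughput = 10 * (1 - 12/100) = 8.8 Mbps
File size in Mb = 143 * 8 = 1144 Mb
Time = 1144 / 8.8
Time = 130 seconds


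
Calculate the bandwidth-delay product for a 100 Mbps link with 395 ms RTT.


BDP = bandwidth * RTT
= 100 Mbps * 395 ms
= 100 * 1e6 * 395 / 1000 bits
= 39500000 bits
= 4937500 bytes
= 4821.7773 KB
BDP = 39500000 bits (4937500 bytes)


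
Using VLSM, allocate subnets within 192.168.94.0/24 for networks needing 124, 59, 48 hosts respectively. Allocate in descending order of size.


124 hosts -> /25 (126 usable): 192.168.94.0/25
59 hosts -> /26 (62 usable): 192.168.94.128/26
48 hosts -> /26 (62 usable): 192.168.94.192/26
Allocation: 192.168.94.0/25 (124 hosts, 126 usable); 192.168.94.128/26 (59 hosts, 62 usable); 192.168.94.192/26 (48 hosts, 62 usable)


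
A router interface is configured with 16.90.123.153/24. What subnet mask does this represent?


/24 means 24 network bits, 8 host bits
Binary: 11111111111111111111111100000000
Mask: 255.255.255.0


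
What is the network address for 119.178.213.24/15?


IP:   01110111.10110010.11010101.00011000
Mask: 11111111.11111110.00000000.00000000
AND operation:
Net:  01110111.10110010.00000000.00000000
Network: 119.178.0.0/15


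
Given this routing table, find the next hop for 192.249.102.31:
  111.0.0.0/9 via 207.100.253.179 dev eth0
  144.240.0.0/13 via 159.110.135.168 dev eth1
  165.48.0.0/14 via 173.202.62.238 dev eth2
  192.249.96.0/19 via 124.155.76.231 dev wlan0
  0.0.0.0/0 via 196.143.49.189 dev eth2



Longest prefix match for 192.249.102.31:
  /9 111.0.0.0: no
  /13 144.240.0.0: no
  /14 165.48.0.0: no
  /19 192.249.96.0: MATCH
  /0 0.0.0.0: MATCH
Selected: next-hop 124.155.76.231 via wlan0 (matched /19)


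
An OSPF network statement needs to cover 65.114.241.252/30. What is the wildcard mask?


Subnet mask: 255.255.255.252
Wildcard = 255.255.255.255 - subnet mask
255 - 255 = 0
255 - 255 = 0
255 - 255 = 0
255 - 252 = 3
Wildcard: 0.0.0.3


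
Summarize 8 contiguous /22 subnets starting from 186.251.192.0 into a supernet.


Original prefix: /22
Number of subnets: 8 = 2^3
New prefix = 22 - 3 = 19
Supernet: 186.251.192.0/19


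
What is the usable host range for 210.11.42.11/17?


Network: 210.11.0.0
Broadcast: 210.11.127.255
First usable = network + 1
Last usable = broadcast - 1
Range: 210.11.0.1 to 210.11.127.254


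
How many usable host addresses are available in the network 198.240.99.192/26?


Host bits = 32 - 26 = 6
Total addresses = 2^6 = 64
Usable = total - 2 (network and broadcast)
Usable hosts: 62


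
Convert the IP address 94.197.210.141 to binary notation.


94 = 01011110
197 = 11000101
210 = 11010010
141 = 10001101
Binary: 01011110.11000101.11010010.10001101


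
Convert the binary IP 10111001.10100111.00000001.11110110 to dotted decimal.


10111001 = 185
10100111 = 167
00000001 = 1
11110110 = 246
IP: 185.167.1.246


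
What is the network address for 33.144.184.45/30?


IP:   00100001.10010000.10111000.00101101
Mask: 11111111.11111111.11111111.11111100
AND operation:
Net:  00100001.10010000.10111000.00101100
Network: 33.144.184.44/30


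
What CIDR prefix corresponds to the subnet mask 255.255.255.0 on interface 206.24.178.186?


Binary: 11111111.11111111.11111111.00000000
Count leading 1s
Prefix: /24


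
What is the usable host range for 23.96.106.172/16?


Network: 23.96.0.0
Broadcast: 23.96.255.255
First usable = network + 1
Last usable = broadcast - 1
Range: 23.96.0.1 to 23.96.255.254


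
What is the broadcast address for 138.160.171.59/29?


Network: 138.160.171.56/29
Host bits = 3
Set all host bits to 1:
Broadcast: 138.160.171.63


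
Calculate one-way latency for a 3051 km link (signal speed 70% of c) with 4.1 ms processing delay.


Speed = 0.7 * 3e5 km/s = 210000 km/s
Propagation delay = 3051 / 210000 = 0.0145 s = 14.5286 ms
Processing delay = 4.1 ms
Total one-way latency = 18.6286 ms


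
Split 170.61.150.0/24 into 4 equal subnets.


New prefix = 24 + 2 = 26
Each subnet has 64 addresses
  170.61.150.0/26
  170.61.150.64/26
  170.61.150.128/26
  170.61.150.192/26
Subnets: 170.61.150.0/26, 170.61.150.64/26, 170.61.150.128/26, 170.61.150.192/26


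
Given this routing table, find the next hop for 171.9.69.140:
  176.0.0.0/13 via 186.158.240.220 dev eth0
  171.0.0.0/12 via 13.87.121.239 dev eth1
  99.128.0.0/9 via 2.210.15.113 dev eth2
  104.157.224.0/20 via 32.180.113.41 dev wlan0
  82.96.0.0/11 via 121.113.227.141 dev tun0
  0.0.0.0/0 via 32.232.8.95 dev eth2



Longest prefix match for 171.9.69.140:
  /13 176.0.0.0: no
  /12 171.0.0.0: MATCH
  /9 99.128.0.0: no
  /20 104.157.224.0: no
  /11 82.96.0.0: no
  /0 0.0.0.0: MATCH
Selected: next-hop 13.87.121.239 via eth1 (matched /12)


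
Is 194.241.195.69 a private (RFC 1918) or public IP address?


RFC 1918 private ranges:
  10.0.0.0/8 (10.0.0.0 - 10.255.255.255)
  172.16.0.0/12 (172.16.0.0 - 172.31.255.255)
  192.168.0.0/16 (192.168.0.0 - 192.168.255.255)
Public (not in any RFC 1918 range)


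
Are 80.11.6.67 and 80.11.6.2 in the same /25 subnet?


Mask: 255.255.255.128
80.11.6.67 AND mask = 80.11.6.0
80.11.6.2 AND mask = 80.11.6.0
Yes, same subnet (80.11.6.0)


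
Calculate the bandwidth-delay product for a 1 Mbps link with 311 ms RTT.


BDP = bandwidth * RTT
= 1 Mbps * 311 ms
= 1 * 1e6 * 311 / 1000 bits
= 311000 bits
= 38875 bytes
= 37.9639 KB
BDP = 311000 bits (38875 bytes)


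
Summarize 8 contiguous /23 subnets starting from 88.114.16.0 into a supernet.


Original prefix: /23
Number of subnets: 8 = 2^3
New prefix = 23 - 3 = 20
Supernet: 88.114.16.0/20


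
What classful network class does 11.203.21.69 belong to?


First octet: 11
Binary: 00001011
0xxxxxxx -> Class A (1-126)
Class A, default mask 255.0.0.0 (/8)


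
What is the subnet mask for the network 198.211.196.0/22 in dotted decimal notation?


/22 means 22 network bits, 10 host bits
Binary: 11111111111111111111110000000000
Mask: 255.255.252.0


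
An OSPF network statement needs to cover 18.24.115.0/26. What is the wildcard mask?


Subnet mask: 255.255.255.192
Wildcard = 255.255.255.255 - subnet mask
255 - 255 = 0
255 - 255 = 0
255 - 255 = 0
255 - 192 = 63
Wildcard: 0.0.0.63


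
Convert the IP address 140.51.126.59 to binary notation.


140 = 10001100
51 = 00110011
126 = 01111110
59 = 00111011
Binary: 10001100.00110011.01111110.00111011


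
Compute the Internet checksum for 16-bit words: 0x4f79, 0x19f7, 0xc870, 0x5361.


Sum all words (with carry folding):
+ 0x4f79 = 0x4f79
+ 0x19f7 = 0x6970
+ 0xc870 = 0x31e1
+ 0x5361 = 0x8542
One's complement: ~0x8542
Checksum = 0x7abd


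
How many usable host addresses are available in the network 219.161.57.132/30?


Host bits = 32 - 30 = 2
Total addresses = 2^2 = 4
Usable = total - 2 (network and broadcast)
Usable hosts: 2


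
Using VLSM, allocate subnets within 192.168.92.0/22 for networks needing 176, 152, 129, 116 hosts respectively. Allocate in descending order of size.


176 hosts -> /24 (254 usable): 192.168.92.0/24
152 hosts -> /24 (254 usable): 192.168.93.0/24
129 hosts -> /24 (254 usable): 192.168.94.0/24
116 hosts -> /25 (126 usable): 192.168.95.0/25
Allocation: 192.168.92.0/24 (176 hosts, 254 usable); 192.168.93.0/24 (152 hosts, 254 usable); 192.168.94.0/24 (129 hosts, 254 usable); 192.168.95.0/25 (116 hosts, 126 usable)


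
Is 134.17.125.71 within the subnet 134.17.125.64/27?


Subnet network: 134.17.125.64
Test IP AND mask: 134.17.125.64
Yes, 134.17.125.71 is in 134.17.125.64/27


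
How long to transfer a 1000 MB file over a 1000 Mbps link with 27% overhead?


Effective throughput = 1000 * (1 - 27/100) = 730 Mbps
File size in Mb = 1000 * 8 = 8000 Mb
Time = 8000 / 730
Time = 10.9589 seconds


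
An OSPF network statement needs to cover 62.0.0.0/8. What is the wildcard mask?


Subnet mask: 255.0.0.0
Wildcard = 255.255.255.255 - subnet mask
255 - 255 = 0
255 - 0 = 255
255 - 0 = 255
255 - 0 = 255
Wildcard: 0.255.255.255


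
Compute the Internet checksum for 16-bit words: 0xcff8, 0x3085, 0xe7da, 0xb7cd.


Sum all words (with carry folding):
+ 0xcff8 = 0xcff8
+ 0x3085 = 0x007e
+ 0xe7da = 0xe858
+ 0xb7cd = 0xa026
One's complement: ~0xa026
Checksum = 0x5fd9


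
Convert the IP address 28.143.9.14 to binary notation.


28 = 00011100
143 = 10001111
9 = 00001001
14 = 00001110
Binary: 00011100.10001111.00001001.00001110


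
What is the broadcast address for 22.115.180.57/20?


Network: 22.115.176.0/20
Host bits = 12
Set all host bits to 1:
Broadcast: 22.115.191.255


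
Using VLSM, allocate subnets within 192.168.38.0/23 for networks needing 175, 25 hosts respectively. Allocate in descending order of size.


175 hosts -> /24 (254 usable): 192.168.38.0/24
25 hosts -> /27 (30 usable): 192.168.39.0/27
Allocation: 192.168.38.0/24 (175 hosts, 254 usable); 192.168.39.0/27 (25 hosts, 30 usable)


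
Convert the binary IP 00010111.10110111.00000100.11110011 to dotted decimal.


00010111 = 23
10110111 = 183
00000100 = 4
11110011 = 243
IP: 23.183.4.243


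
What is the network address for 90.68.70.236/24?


IP:   01011010.01000100.01000110.11101100
Mask: 11111111.11111111.11111111.00000000
AND operation:
Net:  01011010.01000100.01000110.00000000
Network: 90.68.70.0/24


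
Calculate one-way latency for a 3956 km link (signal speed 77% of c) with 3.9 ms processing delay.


Speed = 0.77 * 3e5 km/s = 231000 km/s
Propagation delay = 3956 / 231000 = 0.0171 s = 17.1255 ms
Processing delay = 3.9 ms
Total one-way latency = 21.0255 ms


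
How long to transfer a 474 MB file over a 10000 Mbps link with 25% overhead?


Effective throughput = 10000 * (1 - 25/100) = 7500 Mbps
File size in Mb = 474 * 8 = 3792 Mb
Time = 3792 / 7500
Time = 0.5056 seconds


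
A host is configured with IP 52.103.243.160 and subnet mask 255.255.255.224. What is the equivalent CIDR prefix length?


Binary: 11111111.11111111.11111111.11100000
Count leading 1s
Prefix: /27


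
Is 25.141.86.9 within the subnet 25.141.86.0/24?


Subnet network: 25.141.86.0
Test IP AND mask: 25.141.86.0
Yes, 25.141.86.9 is in 25.141.86.0/24


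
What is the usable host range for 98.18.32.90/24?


Network: 98.18.32.0
Broadcast: 98.18.32.255
First usable = network + 1
Last usable = broadcast - 1
Range: 98.18.32.1 to 98.18.32.254


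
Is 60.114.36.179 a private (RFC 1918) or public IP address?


RFC 1918 private ranges:
  10.0.0.0/8 (10.0.0.0 - 10.255.255.255)
  172.16.0.0/12 (172.16.0.0 - 172.31.255.255)
  192.168.0.0/16 (192.168.0.0 - 192.168.255.255)
Public (not in any RFC 1918 range)


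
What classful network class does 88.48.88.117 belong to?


First octet: 88
Binary: 01011000
0xxxxxxx -> Class A (1-126)
Class A, default mask 255.0.0.0 (/8)


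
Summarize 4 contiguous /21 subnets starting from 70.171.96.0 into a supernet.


Original prefix: /21
Number of subnets: 4 = 2^2
New prefix = 21 - 2 = 19
Supernet: 70.171.96.0/19


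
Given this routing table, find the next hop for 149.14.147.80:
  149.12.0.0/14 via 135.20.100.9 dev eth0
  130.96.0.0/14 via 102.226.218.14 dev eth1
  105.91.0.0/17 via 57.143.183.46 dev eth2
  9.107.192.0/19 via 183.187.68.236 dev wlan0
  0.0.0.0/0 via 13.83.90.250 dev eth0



Longest prefix match for 149.14.147.80:
  /14 149.12.0.0: MATCH
  /14 130.96.0.0: no
  /17 105.91.0.0: no
  /19 9.107.192.0: no
  /0 0.0.0.0: MATCH
Selected: next-hop 135.20.100.9 via eth0 (matched /14)


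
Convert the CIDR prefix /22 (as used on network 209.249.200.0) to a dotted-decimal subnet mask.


/22 means 22 network bits, 10 host bits
Binary: 11111111111111111111110000000000
Mask: 255.255.252.0


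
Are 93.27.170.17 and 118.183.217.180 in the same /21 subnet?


Mask: 255.255.248.0
93.27.170.17 AND mask = 93.27.168.0
118.183.217.180 AND mask = 118.183.216.0
No, different subnets (93.27.168.0 vs 118.183.216.0)


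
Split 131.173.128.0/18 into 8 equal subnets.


New prefix = 18 + 3 = 21
Each subnet has 2048 addresses
  131.173.128.0/21
  131.173.136.0/21
  131.173.144.0/21
  131.173.152.0/21
  131.173.160.0/21
  131.173.168.0/21
  131.173.176.0/21
  131.173.184.0/21
Subnets: 131.173.128.0/21, 131.173.136.0/21, 131.173.144.0/21, 131.173.152.0/21, 131.173.160.0/21, 131.173.168.0/21, 131.173.176.0/21, 131.173.184.0/21


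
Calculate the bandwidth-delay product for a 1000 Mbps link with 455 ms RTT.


BDP = bandwidth * RTT
= 1000 Mbps * 455 ms
= 1000 * 1e6 * 455 / 1000 bits
= 455000000 bits
= 56875000 bytes
= 55541.9922 KB
BDP = 455000000 bits (56875000 bytes)


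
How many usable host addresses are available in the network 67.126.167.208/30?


Host bits = 32 - 30 = 2
Total addresses = 2^2 = 4
Usable = total - 2 (network and broadcast)
Usable hosts: 2


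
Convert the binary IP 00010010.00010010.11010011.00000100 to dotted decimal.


00010010 = 18
00010010 = 18
11010011 = 211
00000100 = 4
IP: 18.18.211.4


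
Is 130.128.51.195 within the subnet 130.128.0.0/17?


Subnet network: 130.128.0.0
Test IP AND mask: 130.128.0.0
Yes, 130.128.51.195 is in 130.128.0.0/17


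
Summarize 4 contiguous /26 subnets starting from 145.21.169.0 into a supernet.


Original prefix: /26
Number of subnets: 4 = 2^2
New prefix = 26 - 2 = 24
Supernet: 145.21.169.0/24


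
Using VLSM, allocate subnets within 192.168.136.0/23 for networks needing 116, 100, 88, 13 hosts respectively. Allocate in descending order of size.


116 hosts -> /25 (126 usable): 192.168.136.0/25
100 hosts -> /25 (126 usable): 192.168.136.128/25
88 hosts -> /25 (126 usable): 192.168.137.0/25
13 hosts -> /28 (14 usable): 192.168.137.128/28
Allocation: 192.168.136.0/25 (116 hosts, 126 usable); 192.168.136.128/25 (100 hosts, 126 usable); 192.168.137.0/25 (88 hosts, 126 usable); 192.168.137.128/28 (13 hosts, 14 usable)


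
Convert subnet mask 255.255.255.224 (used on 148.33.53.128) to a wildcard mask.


Subnet mask: 255.255.255.224
Wildcard = 255.255.255.255 - subnet mask
255 - 255 = 0
255 - 255 = 0
255 - 255 = 0
255 - 224 = 31
Wildcard: 0.0.0.31


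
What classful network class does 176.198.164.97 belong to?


First octet: 176
Binary: 10110000
10xxxxxx -> Class B (128-191)
Class B, default mask 255.255.0.0 (/16)


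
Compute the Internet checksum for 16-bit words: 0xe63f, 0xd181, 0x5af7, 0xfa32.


Sum all words (with carry folding):
+ 0xe63f = 0xe63f
+ 0xd181 = 0xb7c1
+ 0x5af7 = 0x12b9
+ 0xfa32 = 0x0cec
One's complement: ~0x0cec
Checksum = 0xf313


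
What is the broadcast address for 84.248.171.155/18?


Network: 84.248.128.0/18
Host bits = 14
Set all host bits to 1:
Broadcast: 84.248.191.255


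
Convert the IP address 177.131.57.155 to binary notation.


177 = 10110001
131 = 10000011
57 = 00111001
155 = 10011011
Binary: 10110001.10000011.00111001.10011011


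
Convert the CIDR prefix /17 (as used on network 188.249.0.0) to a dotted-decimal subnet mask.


/17 means 17 network bits, 15 host bits
Binary: 11111111111111111000000000000000
Mask: 255.255.128.0


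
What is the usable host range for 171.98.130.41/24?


Network: 171.98.130.0
Broadcast: 171.98.130.255
First usable = network + 1
Last usable = broadcast - 1
Range: 171.98.130.1 to 171.98.130.254


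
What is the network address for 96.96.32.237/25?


IP:   01100000.01100000.00100000.11101101
Mask: 11111111.11111111.11111111.10000000
AND operation:
Net:  01100000.01100000.00100000.10000000
Network: 96.96.32.128/25


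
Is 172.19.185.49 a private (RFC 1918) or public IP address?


RFC 1918 private ranges:
  10.0.0.0/8 (10.0.0.0 - 10.255.255.255)
  172.16.0.0/12 (172.16.0.0 - 172.31.255.255)
  192.168.0.0/16 (192.168.0.0 - 192.168.255.255)
Private (in 172.16.0.0/12)


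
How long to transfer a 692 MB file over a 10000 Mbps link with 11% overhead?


Effective throughput = 10000 * (1 - 11/100) = 8900 Mbps
File size in Mb = 692 * 8 = 5536 Mb
Time = 5536 / 8900
Time = 0.622 seconds


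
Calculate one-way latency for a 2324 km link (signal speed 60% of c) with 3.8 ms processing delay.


Speed = 0.6 * 3e5 km/s = 180000 km/s
Propagation delay = 2324 / 180000 = 0.0129 s = 12.9111 ms
Processing delay = 3.8 ms
Total one-way latency = 16.7111 ms


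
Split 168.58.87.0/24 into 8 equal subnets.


New prefix = 24 + 3 = 27
Each subnet has 32 addresses
  168.58.87.0/27
  168.58.87.32/27
  168.58.87.64/27
  168.58.87.96/27
  168.58.87.128/27
  168.58.87.160/27
  168.58.87.192/27
  168.58.87.224/27
Subnets: 168.58.87.0/27, 168.58.87.32/27, 168.58.87.64/27, 168.58.87.96/27, 168.58.87.128/27, 168.58.87.160/27, 168.58.87.192/27, 168.58.87.224/27


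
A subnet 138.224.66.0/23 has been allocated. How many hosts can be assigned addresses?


Host bits = 32 - 23 = 9
Total addresses = 2^9 = 512
Usable = total - 2 (network and broadcast)
Usable hosts: 510


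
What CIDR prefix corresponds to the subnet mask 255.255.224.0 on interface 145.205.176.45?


Binary: 11111111.11111111.11100000.00000000
Count leading 1s
Prefix: /19


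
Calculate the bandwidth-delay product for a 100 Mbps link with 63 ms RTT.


BDP = bandwidth * RTT
= 100 Mbps * 63 ms
= 100 * 1e6 * 63 / 1000 bits
= 6300000 bits
= 787500 bytes
= 769.043 KB
BDP = 6300000 bits (787500 bytes)


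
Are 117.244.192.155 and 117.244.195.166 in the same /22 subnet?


Mask: 255.255.252.0
117.244.192.155 AND mask = 117.244.192.0
117.244.195.166 AND mask = 117.244.192.0
Yes, same subnet (117.244.192.0)


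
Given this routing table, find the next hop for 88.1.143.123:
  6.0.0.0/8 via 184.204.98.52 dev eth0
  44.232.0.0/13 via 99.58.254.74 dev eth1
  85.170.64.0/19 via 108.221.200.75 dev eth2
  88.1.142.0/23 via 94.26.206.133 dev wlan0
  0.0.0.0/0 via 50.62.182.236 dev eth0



Longest prefix match for 88.1.143.123:
  /8 6.0.0.0: no
  /13 44.232.0.0: no
  /19 85.170.64.0: no
  /23 88.1.142.0: MATCH
  /0 0.0.0.0: MATCH
Selected: next-hop 94.26.206.133 via wlan0 (matched /23)


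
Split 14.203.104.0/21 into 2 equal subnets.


New prefix = 21 + 1 = 22
Each subnet has 1024 addresses
  14.203.104.0/22
  14.203.108.0/22
Subnets: 14.203.104.0/22, 14.203.108.0/22


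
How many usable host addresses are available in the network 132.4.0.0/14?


Host bits = 32 - 14 = 18
Total addresses = 2^18 = 262144
Usable = total - 2 (network and broadcast)
Usable hosts: 262142


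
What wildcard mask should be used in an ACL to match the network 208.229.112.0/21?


Subnet mask: 255.255.248.0
Wildcard = 255.255.255.255 - subnet mask
255 - 255 = 0
255 - 255 = 0
255 - 248 = 7
255 - 0 = 255
Wildcard: 0.0.7.255


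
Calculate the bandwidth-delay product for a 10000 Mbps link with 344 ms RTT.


BDP = bandwidth * RTT
= 10000 Mbps * 344 ms
= 10000 * 1e6 * 344 / 1000 bits
= 3440000000 bits
= 430000000 bytes
= 419921.875 KB
BDP = 3440000000 bits (430000000 bytes)


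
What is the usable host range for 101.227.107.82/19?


Network: 101.227.96.0
Broadcast: 101.227.127.255
First usable = network + 1
Last usable = broadcast - 1
Range: 101.227.96.1 to 101.227.127.254


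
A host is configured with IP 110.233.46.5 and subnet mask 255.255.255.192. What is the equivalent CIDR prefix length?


Binary: 11111111.11111111.11111111.11000000
Count leading 1s
Prefix: /26


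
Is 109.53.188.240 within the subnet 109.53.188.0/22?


Subnet network: 109.53.188.0
Test IP AND mask: 109.53.188.0
Yes, 109.53.188.240 is in 109.53.188.0/22


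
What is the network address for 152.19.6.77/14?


IP:   10011000.00010011.00000110.01001101
Mask: 11111111.11111100.00000000.00000000
AND operation:
Net:  10011000.00010000.00000000.00000000
Network: 152.16.0.0/14


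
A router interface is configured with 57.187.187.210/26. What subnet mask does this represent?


/26 means 26 network bits, 6 host bits
Binary: 11111111111111111111111111000000
Mask: 255.255.255.192


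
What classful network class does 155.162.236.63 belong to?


First octet: 155
Binary: 10011011
10xxxxxx -> Class B (128-191)
Class B, default mask 255.255.0.0 (/16)


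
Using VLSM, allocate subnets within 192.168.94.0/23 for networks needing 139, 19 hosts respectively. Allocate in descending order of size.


139 hosts -> /24 (254 usable): 192.168.94.0/24
19 hosts -> /27 (30 usable): 192.168.95.0/27
Allocation: 192.168.94.0/24 (139 hosts, 254 usable); 192.168.95.0/27 (19 hosts, 30 usable)


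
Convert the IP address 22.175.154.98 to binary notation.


22 = 00010110
175 = 10101111
154 = 10011010
98 = 01100010
Binary: 00010110.10101111.10011010.01100010


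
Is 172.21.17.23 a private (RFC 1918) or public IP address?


RFC 1918 private ranges:
  10.0.0.0/8 (10.0.0.0 - 10.255.255.255)
  172.16.0.0/12 (172.16.0.0 - 172.31.255.255)
  192.168.0.0/16 (192.168.0.0 - 192.168.255.255)
Private (in 172.16.0.0/12)


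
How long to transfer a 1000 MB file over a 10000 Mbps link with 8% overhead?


Effective throughput = 10000 * (1 - 8/100) = 9200 Mbps
File size in Mb = 1000 * 8 = 8000 Mb
Time = 8000 / 9200
Time = 0.8696 seconds


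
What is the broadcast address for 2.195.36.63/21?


Network: 2.195.32.0/21
Host bits = 11
Set all host bits to 1:
Broadcast: 2.195.39.255


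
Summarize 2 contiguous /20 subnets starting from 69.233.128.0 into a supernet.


Original prefix: /20
Number of subnets: 2 = 2^1
New prefix = 20 - 1 = 19
Supernet: 69.233.128.0/19


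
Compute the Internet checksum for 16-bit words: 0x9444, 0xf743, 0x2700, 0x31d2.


Sum all words (with carry folding):
+ 0x9444 = 0x9444
+ 0xf743 = 0x8b88
+ 0x2700 = 0xb288
+ 0x31d2 = 0xe45a
One's complement: ~0xe45a
Checksum = 0x1ba5


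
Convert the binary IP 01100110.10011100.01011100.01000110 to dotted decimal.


01100110 = 102
10011100 = 156
01011100 = 92
01000110 = 70
IP: 102.156.92.70


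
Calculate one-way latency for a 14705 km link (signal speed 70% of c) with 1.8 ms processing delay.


Speed = 0.7 * 3e5 km/s = 210000 km/s
Propagation delay = 14705 / 210000 = 0.07 s = 70.0238 ms
Processing delay = 1.8 ms
Total one-way latency = 71.8238 ms


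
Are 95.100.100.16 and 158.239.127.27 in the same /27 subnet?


Mask: 255.255.255.224
95.100.100.16 AND mask = 95.100.100.0
158.239.127.27 AND mask = 158.239.127.0
No, different subnets (95.100.100.0 vs 158.239.127.0)


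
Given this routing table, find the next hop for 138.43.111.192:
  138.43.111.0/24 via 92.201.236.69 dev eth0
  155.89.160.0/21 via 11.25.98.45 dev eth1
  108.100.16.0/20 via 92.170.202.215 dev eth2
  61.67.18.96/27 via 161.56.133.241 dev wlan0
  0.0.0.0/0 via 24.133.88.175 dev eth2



Longest prefix match for 138.43.111.192:
  /24 138.43.111.0: MATCH
  /21 155.89.160.0: no
  /20 108.100.16.0: no
  /27 61.67.18.96: no
  /0 0.0.0.0: MATCH
Selected: next-hop 92.201.236.69 via eth0 (matched /24)


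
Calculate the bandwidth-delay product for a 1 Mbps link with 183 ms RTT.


BDP = bandwidth * RTT
= 1 Mbps * 183 ms
= 1 * 1e6 * 183 / 1000 bits
= 183000 bits
= 22875 bytes
= 22.3389 KB
BDP = 183000 bits (22875 bytes)


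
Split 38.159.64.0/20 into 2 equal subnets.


New prefix = 20 + 1 = 21
Each subnet has 2048 addresses
  38.159.64.0/21
  38.159.72.0/21
Subnets: 38.159.64.0/21, 38.159.72.0/21


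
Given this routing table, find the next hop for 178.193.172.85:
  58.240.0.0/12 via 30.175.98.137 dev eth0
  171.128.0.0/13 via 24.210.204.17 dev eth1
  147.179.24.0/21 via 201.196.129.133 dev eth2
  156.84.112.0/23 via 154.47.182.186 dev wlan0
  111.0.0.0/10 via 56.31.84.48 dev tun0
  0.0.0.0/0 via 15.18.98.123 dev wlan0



Longest prefix match for 178.193.172.85:
  /12 58.240.0.0: no
  /13 171.128.0.0: no
  /21 147.179.24.0: no
  /23 156.84.112.0: no
  /10 111.0.0.0: no
  /0 0.0.0.0: MATCH
Selected: next-hop 15.18.98.123 via wlan0 (matched /0)


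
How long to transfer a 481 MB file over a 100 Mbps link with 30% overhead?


Effective throughput = 100 * (1 - 30/100) = 70 Mbps
File size in Mb = 481 * 8 = 3848 Mb
Time = 3848 / 70
Time = 54.9714 seconds


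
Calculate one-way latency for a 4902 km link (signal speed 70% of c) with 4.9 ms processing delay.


Speed = 0.7 * 3e5 km/s = 210000 km/s
Propagation delay = 4902 / 210000 = 0.0233 s = 23.3429 ms
Processing delay = 4.9 ms
Total one-way latency = 28.2429 ms


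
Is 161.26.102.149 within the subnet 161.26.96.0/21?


Subnet network: 161.26.96.0
Test IP AND mask: 161.26.96.0
Yes, 161.26.102.149 is in 161.26.96.0/21


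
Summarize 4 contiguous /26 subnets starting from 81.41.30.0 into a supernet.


Original prefix: /26
Number of subnets: 4 = 2^2
New prefix = 26 - 2 = 24
Supernet: 81.41.30.0/24
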